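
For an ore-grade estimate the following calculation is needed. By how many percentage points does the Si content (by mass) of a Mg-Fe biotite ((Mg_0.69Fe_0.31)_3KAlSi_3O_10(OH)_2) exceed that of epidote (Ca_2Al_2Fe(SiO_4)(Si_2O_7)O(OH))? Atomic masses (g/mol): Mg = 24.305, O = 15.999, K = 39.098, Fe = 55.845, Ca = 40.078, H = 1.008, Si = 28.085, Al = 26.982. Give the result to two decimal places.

First mineral: 84.255 g Si in 446.586 g formula = 18.87 wt% Si.
Second mineral: 84.255 g Si in 483.215 g formula = 17.44 wt% Si.
18.87% − 17.44% gives a difference of 1.43 percentage points.

1.43 percentage points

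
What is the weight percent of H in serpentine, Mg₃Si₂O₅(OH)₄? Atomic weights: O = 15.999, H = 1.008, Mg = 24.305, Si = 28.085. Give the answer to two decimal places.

Molar mass of Mg₃Si₂O₅(OH)₄: 3·24.305 + 2·28.085 + 9·15.999 + 4·1.008 = 277.108 g/mol.
Mass of H per formula unit: 4 × 1.008 = 4.032 g.
Weight fraction H = 4.032 / 277.108 = 0.0146.

1.46 mass %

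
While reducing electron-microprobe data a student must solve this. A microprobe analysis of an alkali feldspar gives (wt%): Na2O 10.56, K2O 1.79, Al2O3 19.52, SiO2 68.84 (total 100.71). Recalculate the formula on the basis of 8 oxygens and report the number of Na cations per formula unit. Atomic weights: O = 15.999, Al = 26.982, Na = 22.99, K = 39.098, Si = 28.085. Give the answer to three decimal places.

0.892 Na apfu

10.56 wt% Na2O ÷ 61.979 g/mol = 0.17038 mol, giving 0.34076 Na and 0.17038 O.
1.79 wt% K2O ÷ 94.195 g/mol = 0.01900 mol, giving 0.03800 K and 0.01900 O.
19.52 wt% Al2O3 ÷ 101.961 g/mol = 0.19145 mol, giving 0.38290 Al and 0.57435 O.
68.84 wt% SiO2 ÷ 60.083 g/mol = 1.14575 mol, giving 1.14575 Si and 2.29150 O.
Oxygen sums to 3.05523; scaling by 8/3.05523 = 2.61846 puts the formula on 8 O.
Na: 0.34076 × 2.61846 = 0.892 atoms per formula unit.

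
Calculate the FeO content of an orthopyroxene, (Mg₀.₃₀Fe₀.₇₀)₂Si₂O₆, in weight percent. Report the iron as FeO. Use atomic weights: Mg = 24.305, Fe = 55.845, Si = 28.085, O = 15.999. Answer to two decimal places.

Molar mass of (Mg₀.₃₀Fe₀.₇₀)₂Si₂O₆ = 0.60*24.305 + 1.40*55.845 + 2*28.085 + 6*15.999 = 244.930 g/mol.
Each formula unit contains 1.40 Fe, equivalent to 1.40/1 = 1.4000 mol FeO.
M(FeO) = 1×55.845 + 1×15.999 = 71.844 g/mol.
Mass of FeO per formula unit = 1.4000 × 71.844 = 100.582 g.
FeO wt% = 100.582 / 244.930 × 100 = 41.07%.

41.07 wt%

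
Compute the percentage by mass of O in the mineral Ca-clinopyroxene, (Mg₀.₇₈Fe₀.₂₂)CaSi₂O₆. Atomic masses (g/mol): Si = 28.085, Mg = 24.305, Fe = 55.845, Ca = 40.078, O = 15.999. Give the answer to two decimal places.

Molar mass of (Mg₀.₇₈Fe₀.₂₂)CaSi₂O₆: 0.78·24.305 + 0.22·55.845 + 1·40.078 + 2·28.085 + 6·15.999 = 223.486 g/mol.
Mass of O per formula unit: 6 × 15.999 = 95.994 g.
Weight fraction O = 95.994 / 223.486 = 0.4295.

42.95 wt%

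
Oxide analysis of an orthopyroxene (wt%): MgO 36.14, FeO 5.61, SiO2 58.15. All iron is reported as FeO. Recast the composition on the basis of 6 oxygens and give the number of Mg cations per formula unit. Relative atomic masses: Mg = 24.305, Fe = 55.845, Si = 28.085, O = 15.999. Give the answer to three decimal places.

MgO: 36.14/40.304 = 0.89669 mol → 0.89669 mol Mg, 0.89669 mol O.
FeO: 5.61/71.844 = 0.07809 mol → 0.07809 mol Fe, 0.07809 mol O.
SiO2: 58.15/60.083 = 0.96783 mol → 0.96783 mol Si, 1.93566 mol O.
Total oxygen = 2.91044 mol. Normalization factor = 6/2.91044 = 2.06154.
Mg per 6 O = 0.89669 × 2.06154 = 1.849.

1.849 Mg apfu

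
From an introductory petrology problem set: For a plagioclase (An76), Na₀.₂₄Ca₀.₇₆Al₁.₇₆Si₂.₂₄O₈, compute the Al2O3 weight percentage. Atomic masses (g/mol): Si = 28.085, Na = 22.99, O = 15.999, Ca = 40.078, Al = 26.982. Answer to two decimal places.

32.70 wt%

M(Na₀.₂₄Ca₀.₇₆Al₁.₇₆Si₂.₂₄O₈) = 274.368 g/mol; M(Al2O3) = 101.961 g/mol.
Moles Al2O3 per formula unit = 1.76 Al ÷ 2 = 0.8800.
Al2O3 fraction = (0.8800 × 101.961) / 274.368 = 89.726/274.368 = 0.3270.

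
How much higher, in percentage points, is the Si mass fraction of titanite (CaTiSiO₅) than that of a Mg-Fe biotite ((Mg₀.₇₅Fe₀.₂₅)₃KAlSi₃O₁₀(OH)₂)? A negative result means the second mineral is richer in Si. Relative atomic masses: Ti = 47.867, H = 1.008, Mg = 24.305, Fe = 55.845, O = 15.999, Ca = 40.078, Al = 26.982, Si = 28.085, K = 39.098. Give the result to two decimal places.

M(CaTiSiO₅) = 196.025 g/mol, so wt% Si = 28.085/196.025 × 100 = 14.33%.
M((Mg₀.₇₅Fe₀.₂₅)₃KAlSi₃O₁₀(OH)₂) = 440.909 g/mol, so wt% Si = 84.255/440.909 × 100 = 19.11%.
14.33 − 19.11 = -4.78 pp.

-4.78 percentage points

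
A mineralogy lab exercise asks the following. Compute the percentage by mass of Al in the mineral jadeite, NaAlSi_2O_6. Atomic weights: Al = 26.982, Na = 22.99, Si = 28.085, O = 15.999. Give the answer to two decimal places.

M(NaAlSi_2O_6) = 202.136 g/mol.
Al contributes 1 × 26.982 = 26.982 g per mole.
26.982/202.136 = 0.1335 → 13.35%.

13.35 mass %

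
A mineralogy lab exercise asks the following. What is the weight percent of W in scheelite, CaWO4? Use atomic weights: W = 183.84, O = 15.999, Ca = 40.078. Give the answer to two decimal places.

M(CaWO4) = 287.914 g/mol.
W contributes 1 × 183.84 = 183.840 g per mole.
183.840/287.914 = 0.6385 → 63.85%.

63.85 mass %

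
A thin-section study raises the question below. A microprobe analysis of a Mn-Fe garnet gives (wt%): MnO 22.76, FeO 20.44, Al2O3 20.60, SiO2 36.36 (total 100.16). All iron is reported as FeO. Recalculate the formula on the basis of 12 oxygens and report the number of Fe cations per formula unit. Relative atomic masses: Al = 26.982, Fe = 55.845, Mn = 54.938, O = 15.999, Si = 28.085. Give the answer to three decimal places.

1.410 Fe apfu

MnO: 22.76/70.937 = 0.32085 mol → 0.32085 mol Mn, 0.32085 mol O.
FeO: 20.44/71.844 = 0.28451 mol → 0.28451 mol Fe, 0.28451 mol O.
Al2O3: 20.60/101.961 = 0.20204 mol → 0.40408 mol Al, 0.60612 mol O.
SiO2: 36.36/60.083 = 0.60516 mol → 0.60516 mol Si, 1.21032 mol O.
Total oxygen = 2.42180 mol. Normalization factor = 12/2.42180 = 4.95499.
Fe per 12 O = 0.28451 × 4.95499 = 1.410.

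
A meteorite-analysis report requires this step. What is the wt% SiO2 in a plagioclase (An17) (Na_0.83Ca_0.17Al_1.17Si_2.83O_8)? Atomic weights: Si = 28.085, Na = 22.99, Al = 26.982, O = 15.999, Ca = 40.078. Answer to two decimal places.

Formula mass = 264.936 g/mol.
2.83 Si → 2.8300 mol SiO2 per formula unit; M(SiO2) = 60.083, so SiO2 mass = 170.035 g.
170.035/264.936 × 100 = 64.18 wt%.

64.18 wt%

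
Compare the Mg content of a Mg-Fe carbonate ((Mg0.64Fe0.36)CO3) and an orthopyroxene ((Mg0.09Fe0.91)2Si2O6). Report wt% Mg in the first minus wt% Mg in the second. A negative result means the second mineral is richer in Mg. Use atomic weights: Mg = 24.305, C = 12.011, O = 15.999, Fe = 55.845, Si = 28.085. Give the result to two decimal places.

M((Mg0.64Fe0.36)CO3) = 95.667 g/mol, so wt% Mg = 15.555/95.667 × 100 = 16.26%.
M((Mg0.09Fe0.91)2Si2O6) = 258.177 g/mol, so wt% Mg = 4.375/258.177 × 100 = 1.69%.
16.26 − 1.69 = 14.57 pp.

14.57 percentage points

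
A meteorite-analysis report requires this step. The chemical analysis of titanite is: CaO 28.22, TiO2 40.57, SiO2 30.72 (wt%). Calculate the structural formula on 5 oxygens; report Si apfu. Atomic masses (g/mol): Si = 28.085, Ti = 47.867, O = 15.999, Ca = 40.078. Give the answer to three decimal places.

CaO (M=56.077): mol = 0.50324; Ca = 0.50324, O = 0.50324.
TiO2 (M=79.865): mol = 0.50798; Ti = 0.50798, O = 1.01596.
SiO2 (M=60.083): mol = 0.51129; Si = 0.51129, O = 1.02258.
ΣO = 2.54178; factor = 5/ΣO = 1.96713.
Si apfu = 0.51129 × 1.96713 = 1.006.

1.006 Si apfu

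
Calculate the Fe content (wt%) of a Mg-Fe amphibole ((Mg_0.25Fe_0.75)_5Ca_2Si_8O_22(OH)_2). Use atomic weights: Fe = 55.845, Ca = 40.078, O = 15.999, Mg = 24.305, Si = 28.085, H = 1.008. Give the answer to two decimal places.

M((Mg_0.25Fe_0.75)_5Ca_2Si_8O_22(OH)_2) = 930.628 g/mol.
Fe contributes 3.75 × 55.845 = 209.419 g per mole.
209.419/930.628 = 0.2250 → 22.50%.

22.50 wt%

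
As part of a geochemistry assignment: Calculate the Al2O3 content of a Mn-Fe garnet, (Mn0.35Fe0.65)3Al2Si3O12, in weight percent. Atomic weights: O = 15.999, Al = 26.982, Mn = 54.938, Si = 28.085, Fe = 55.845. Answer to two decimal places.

20.52 wt%

M((Mn0.35Fe0.65)3Al2Si3O12) = 496.790 g/mol; M(Al2O3) = 101.961 g/mol.
Moles Al2O3 per formula unit = 2 Al ÷ 2 = 1.0000.
Al2O3 fraction = (1.0000 × 101.961) / 496.790 = 101.961/496.790 = 0.2052.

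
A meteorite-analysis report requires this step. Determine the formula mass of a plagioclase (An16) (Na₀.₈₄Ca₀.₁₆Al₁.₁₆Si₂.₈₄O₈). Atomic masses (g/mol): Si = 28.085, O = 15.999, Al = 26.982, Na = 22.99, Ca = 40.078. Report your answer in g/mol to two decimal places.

The formula mass is the sum 0.84·22.99 + 0.16·40.078 + 1.16·26.982 + 2.84·28.085 + 8·15.999.

264.78 g/mol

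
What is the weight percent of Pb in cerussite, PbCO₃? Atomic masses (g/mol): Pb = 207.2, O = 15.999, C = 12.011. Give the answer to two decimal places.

77.54 weight percent

Molar mass of PbCO₃: 1×207.2 + 1×12.011 + 3×15.999 = 267.208 g/mol.
Mass of Pb per formula unit: 1 × 207.2 = 207.200 g.
Weight fraction Pb = 207.200 / 267.208 = 0.7754.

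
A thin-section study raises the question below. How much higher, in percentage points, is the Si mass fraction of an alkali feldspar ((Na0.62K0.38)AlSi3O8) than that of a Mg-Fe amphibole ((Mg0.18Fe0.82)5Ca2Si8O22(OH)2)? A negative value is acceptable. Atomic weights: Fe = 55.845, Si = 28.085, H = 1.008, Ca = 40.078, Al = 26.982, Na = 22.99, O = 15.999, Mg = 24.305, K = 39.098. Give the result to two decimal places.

7.54 percentage points

M((Na0.62K0.38)AlSi3O8) = 268.340 g/mol, so wt% Si = 84.255/268.340 × 100 = 31.40%.
M((Mg0.18Fe0.82)5Ca2Si8O22(OH)2) = 941.667 g/mol, so wt% Si = 224.680/941.667 × 100 = 23.86%.
31.40 − 23.86 = 7.54 pp.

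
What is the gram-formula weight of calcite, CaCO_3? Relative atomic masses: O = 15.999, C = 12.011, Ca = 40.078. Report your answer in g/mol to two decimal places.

The formula mass is the sum 1(40.078) + 1(12.011) + 3(15.999).

100.09 g/mol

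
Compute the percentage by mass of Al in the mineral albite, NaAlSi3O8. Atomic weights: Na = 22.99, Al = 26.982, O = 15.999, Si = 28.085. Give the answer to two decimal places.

M(NaAlSi3O8) = 262.219 g/mol.
Al contributes 1 × 26.982 = 26.982 g per mole.
26.982/262.219 = 0.1029 → 10.29%.

10.29 wt%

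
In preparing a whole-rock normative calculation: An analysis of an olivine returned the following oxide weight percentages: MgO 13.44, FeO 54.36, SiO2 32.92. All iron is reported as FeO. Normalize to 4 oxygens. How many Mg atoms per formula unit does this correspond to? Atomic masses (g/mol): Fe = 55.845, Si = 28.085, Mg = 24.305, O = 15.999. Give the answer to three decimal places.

13.44 wt% MgO ÷ 40.304 g/mol = 0.33347 mol, giving 0.33347 Mg and 0.33347 O.
54.36 wt% FeO ÷ 71.844 g/mol = 0.75664 mol, giving 0.75664 Fe and 0.75664 O.
32.92 wt% SiO2 ÷ 60.083 g/mol = 0.54791 mol, giving 0.54791 Si and 1.09582 O.
Oxygen sums to 2.18593; scaling by 4/2.18593 = 1.82988 puts the formula on 4 O.
Mg: 0.33347 × 1.82988 = 0.610 atoms per formula unit.

0.610 Mg apfu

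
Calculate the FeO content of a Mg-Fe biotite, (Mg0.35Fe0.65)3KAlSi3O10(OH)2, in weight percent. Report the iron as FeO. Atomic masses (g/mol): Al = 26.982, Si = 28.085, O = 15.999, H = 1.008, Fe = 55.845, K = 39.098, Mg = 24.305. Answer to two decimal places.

Formula mass = 478.757 g/mol.
1.95 Fe → 1.9500 mol FeO per formula unit; M(FeO) = 71.844, so FeO mass = 140.096 g.
140.096/478.757 × 100 = 29.26 wt%.

29.26 wt%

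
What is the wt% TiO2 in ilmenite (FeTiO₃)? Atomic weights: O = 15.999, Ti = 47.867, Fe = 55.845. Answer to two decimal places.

52.64 wt%

Formula mass = 151.709 g/mol.
1 Ti → 1.0000 mol TiO2 per formula unit; M(TiO2) = 79.865, so TiO2 mass = 79.865 g.
79.865/151.709 × 100 = 52.64 wt%.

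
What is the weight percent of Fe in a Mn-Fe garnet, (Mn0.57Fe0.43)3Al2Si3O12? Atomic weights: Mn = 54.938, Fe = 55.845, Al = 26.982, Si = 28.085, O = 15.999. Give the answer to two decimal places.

Formula mass = 1.71×54.938 + 1.29×55.845 + 2×26.982 + 3×28.085 + 12×15.999 = 496.191 g/mol, of which 72.040 g is Fe.
So Fe makes up 72.040/496.191 = 0.1452 of the mass, i.e. 14.52%.

14.52 mass %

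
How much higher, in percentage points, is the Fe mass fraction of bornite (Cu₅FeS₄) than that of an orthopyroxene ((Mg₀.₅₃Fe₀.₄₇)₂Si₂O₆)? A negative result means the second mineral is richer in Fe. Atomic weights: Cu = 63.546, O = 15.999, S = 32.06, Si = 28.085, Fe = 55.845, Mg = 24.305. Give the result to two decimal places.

M(Cu₅FeS₄) = 501.815 g/mol, so wt% Fe = 55.845/501.815 × 100 = 11.13%.
M((Mg₀.₅₃Fe₀.₄₇)₂Si₂O₆) = 230.422 g/mol, so wt% Fe = 52.494/230.422 × 100 = 22.78%.
11.13 − 22.78 = -11.65 pp.

-11.65 percentage points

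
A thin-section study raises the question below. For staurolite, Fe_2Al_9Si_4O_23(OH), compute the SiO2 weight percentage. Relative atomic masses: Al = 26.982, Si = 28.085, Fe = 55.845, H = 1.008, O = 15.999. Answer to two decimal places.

28.21 wt%

Molar mass of Fe_2Al_9Si_4O_23(OH) = 2·55.845 + 9·26.982 + 4·28.085 + 24·15.999 + 1·1.008 = 851.852 g/mol.
Each formula unit contains 4 Si, equivalent to 4/1 = 4.0000 mol SiO2.
M(SiO2) = 1×28.085 + 2×15.999 = 60.083 g/mol.
Mass of SiO2 per formula unit = 4.0000 × 60.083 = 240.332 g.
SiO2 wt% = 240.332 / 851.852 × 100 = 28.21%.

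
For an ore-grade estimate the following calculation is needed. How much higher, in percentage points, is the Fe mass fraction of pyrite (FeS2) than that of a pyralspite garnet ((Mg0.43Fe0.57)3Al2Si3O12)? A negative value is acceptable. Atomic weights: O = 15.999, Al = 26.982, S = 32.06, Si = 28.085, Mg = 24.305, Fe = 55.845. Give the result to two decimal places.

Fe in FeS2: molar mass 119.965 g/mol; 1×55.845 = 55.845 g → 46.55 wt%.
Fe in (Mg0.43Fe0.57)3Al2Si3O12: molar mass 457.055 g/mol; 1.71×55.845 = 95.495 g → 20.89 wt%.
Difference = 46.55 − 20.89 = 25.66 percentage points.

25.66 percentage points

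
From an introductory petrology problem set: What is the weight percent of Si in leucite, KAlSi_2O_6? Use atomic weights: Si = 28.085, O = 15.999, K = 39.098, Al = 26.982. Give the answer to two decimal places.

Molar mass of KAlSi_2O_6: 1·39.098 + 1·26.982 + 2·28.085 + 6·15.999 = 218.244 g/mol.
Mass of Si per formula unit: 2 × 28.085 = 56.170 g.
Weight fraction Si = 56.170 / 218.244 = 0.2574.

25.74 weight percent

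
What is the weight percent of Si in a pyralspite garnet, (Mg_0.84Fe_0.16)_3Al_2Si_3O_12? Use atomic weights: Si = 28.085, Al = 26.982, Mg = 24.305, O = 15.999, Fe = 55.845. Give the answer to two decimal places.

Molar mass of (Mg_0.84Fe_0.16)_3Al_2Si_3O_12: 2.52*24.305 + 0.48*55.845 + 2*26.982 + 3*28.085 + 12*15.999 = 418.261 g/mol.
Mass of Si per formula unit: 3 × 28.085 = 84.255 g.
Weight fraction Si = 84.255 / 418.261 = 0.2014.

20.14 wt%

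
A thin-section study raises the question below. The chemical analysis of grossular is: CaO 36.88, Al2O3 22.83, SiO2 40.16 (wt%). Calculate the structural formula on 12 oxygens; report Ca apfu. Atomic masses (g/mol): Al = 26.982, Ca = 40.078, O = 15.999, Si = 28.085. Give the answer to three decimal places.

CaO: 36.88/56.077 = 0.65767 mol → 0.65767 mol Ca, 0.65767 mol O.
Al2O3: 22.83/101.961 = 0.22391 mol → 0.44782 mol Al, 0.67173 mol O.
SiO2: 40.16/60.083 = 0.66841 mol → 0.66841 mol Si, 1.33682 mol O.
Total oxygen = 2.66622 mol. Normalization factor = 12/2.66622 = 4.50075.
Ca per 12 O = 0.65767 × 4.50075 = 2.960.

2.960 Ca apfu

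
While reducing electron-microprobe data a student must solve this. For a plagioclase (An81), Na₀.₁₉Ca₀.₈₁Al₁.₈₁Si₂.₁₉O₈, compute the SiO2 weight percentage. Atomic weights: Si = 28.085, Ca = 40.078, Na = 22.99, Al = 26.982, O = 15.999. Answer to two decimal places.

47.82 wt%

Formula mass = 275.167 g/mol.
2.19 Si → 2.1900 mol SiO2 per formula unit; M(SiO2) = 60.083, so SiO2 mass = 131.582 g.
131.582/275.167 × 100 = 47.82 wt%.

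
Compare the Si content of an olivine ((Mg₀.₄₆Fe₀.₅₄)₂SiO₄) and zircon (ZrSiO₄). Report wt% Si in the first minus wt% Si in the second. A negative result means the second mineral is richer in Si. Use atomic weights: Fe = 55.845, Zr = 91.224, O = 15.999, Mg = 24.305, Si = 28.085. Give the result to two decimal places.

0.75 percentage points

M((Mg₀.₄₆Fe₀.₅₄)₂SiO₄) = 174.754 g/mol, so wt% Si = 28.085/174.754 × 100 = 16.07%.
M(ZrSiO₄) = 183.305 g/mol, so wt% Si = 28.085/183.305 × 100 = 15.32%.
16.07 − 15.32 = 0.75 pp.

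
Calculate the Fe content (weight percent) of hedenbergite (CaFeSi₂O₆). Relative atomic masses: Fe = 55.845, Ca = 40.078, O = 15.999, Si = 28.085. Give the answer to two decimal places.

22.51 weight percent

Molar mass of CaFeSi₂O₆: 1·40.078 + 1·55.845 + 2·28.085 + 6·15.999 = 248.087 g/mol.
Mass of Fe per formula unit: 1 × 55.845 = 55.845 g.
Weight fraction Fe = 55.845 / 248.087 = 0.2251.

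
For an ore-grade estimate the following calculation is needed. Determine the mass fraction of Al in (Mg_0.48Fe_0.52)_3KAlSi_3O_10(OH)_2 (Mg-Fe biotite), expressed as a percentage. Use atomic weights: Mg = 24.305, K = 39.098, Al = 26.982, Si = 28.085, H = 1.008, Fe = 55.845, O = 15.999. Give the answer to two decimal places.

5.78 weight percent

M((Mg_0.48Fe_0.52)_3KAlSi_3O_10(OH)_2) = 466.456 g/mol.
Al contributes 1 × 26.982 = 26.982 g per mole.
26.982/466.456 = 0.0578 → 5.78%.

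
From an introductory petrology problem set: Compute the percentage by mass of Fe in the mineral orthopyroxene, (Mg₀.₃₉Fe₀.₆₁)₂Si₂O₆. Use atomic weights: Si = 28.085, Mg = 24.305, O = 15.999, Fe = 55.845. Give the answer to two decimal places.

28.48 wt%

Formula mass = 0.78·24.305 + 1.22·55.845 + 2·28.085 + 6·15.999 = 239.253 g/mol, of which 68.131 g is Fe.
So Fe makes up 68.131/239.253 = 0.2848 of the mass, i.e. 28.48%.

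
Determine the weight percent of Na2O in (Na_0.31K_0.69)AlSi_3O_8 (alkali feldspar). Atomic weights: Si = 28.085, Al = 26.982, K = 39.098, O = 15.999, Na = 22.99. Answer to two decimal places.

Formula mass = 273.334 g/mol.
0.31 Na → 0.1550 mol Na2O per formula unit; M(Na2O) = 61.979, so Na2O mass = 9.607 g.
9.607/273.334 × 100 = 3.51 wt%.

3.51 wt%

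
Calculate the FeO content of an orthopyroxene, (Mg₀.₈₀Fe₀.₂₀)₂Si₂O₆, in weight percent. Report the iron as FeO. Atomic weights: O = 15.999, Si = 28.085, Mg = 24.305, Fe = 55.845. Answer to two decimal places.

13.47 wt%

M((Mg₀.₈₀Fe₀.₂₀)₂Si₂O₆) = 213.390 g/mol; M(FeO) = 71.844 g/mol.
Moles FeO per formula unit = 0.40 Fe ÷ 1 = 0.4000.
FeO fraction = (0.4000 × 71.844) / 213.390 = 28.738/213.390 = 0.1347.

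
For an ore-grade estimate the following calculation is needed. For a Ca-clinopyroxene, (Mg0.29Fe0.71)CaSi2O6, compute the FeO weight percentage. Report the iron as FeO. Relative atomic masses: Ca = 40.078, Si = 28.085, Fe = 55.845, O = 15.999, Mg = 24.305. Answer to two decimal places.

Formula mass = 238.940 g/mol.
0.71 Fe → 0.7100 mol FeO per formula unit; M(FeO) = 71.844, so FeO mass = 51.009 g.
51.009/238.940 × 100 = 21.35 wt%.

21.35 wt%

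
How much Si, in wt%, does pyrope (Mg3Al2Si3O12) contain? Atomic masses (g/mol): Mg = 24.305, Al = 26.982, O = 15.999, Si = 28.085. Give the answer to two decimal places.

Formula mass = 3×24.305 + 2×26.982 + 3×28.085 + 12×15.999 = 403.122 g/mol, of which 84.255 g is Si.
So Si makes up 84.255/403.122 = 0.2090 of the mass, i.e. 20.90%.

20.90 wt%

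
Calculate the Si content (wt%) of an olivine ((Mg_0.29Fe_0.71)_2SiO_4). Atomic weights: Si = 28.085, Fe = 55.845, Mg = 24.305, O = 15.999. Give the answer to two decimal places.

15.14 wt%

Molar mass of (Mg_0.29Fe_0.71)_2SiO_4: 0.58·24.305 + 1.42·55.845 + 1·28.085 + 4·15.999 = 185.478 g/mol.
Mass of Si per formula unit: 1 × 28.085 = 28.085 g.
Weight fraction Si = 28.085 / 185.478 = 0.1514.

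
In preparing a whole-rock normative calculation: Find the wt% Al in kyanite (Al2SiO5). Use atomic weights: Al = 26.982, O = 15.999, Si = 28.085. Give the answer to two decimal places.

M(Al2SiO5) = 162.044 g/mol.
Al contributes 2 × 26.982 = 53.964 g per mole.
53.964/162.044 = 0.3330 → 33.30%.

33.30 mass %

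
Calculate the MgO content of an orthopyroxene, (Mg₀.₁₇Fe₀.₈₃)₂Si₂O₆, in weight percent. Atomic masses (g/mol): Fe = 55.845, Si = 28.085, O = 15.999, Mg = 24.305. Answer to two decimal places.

M((Mg₀.₁₇Fe₀.₈₃)₂Si₂O₆) = 253.130 g/mol; M(MgO) = 40.304 g/mol.
Moles MgO per formula unit = 0.34 Mg ÷ 1 = 0.3400.
MgO fraction = (0.3400 × 40.304) / 253.130 = 13.703/253.130 = 0.0541.

5.41 wt%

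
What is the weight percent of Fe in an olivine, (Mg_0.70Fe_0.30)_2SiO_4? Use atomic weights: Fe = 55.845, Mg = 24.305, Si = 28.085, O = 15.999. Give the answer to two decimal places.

Formula mass = 1.40*24.305 + 0.60*55.845 + 1*28.085 + 4*15.999 = 159.615 g/mol, of which 33.507 g is Fe.
So Fe makes up 33.507/159.615 = 0.2099 of the mass, i.e. 20.99%.

20.99 wt%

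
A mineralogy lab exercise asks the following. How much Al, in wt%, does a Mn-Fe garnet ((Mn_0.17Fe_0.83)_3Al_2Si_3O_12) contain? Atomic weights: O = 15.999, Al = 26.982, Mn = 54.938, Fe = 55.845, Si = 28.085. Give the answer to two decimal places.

10.85 wt%

Formula mass = 0.51*54.938 + 2.49*55.845 + 2*26.982 + 3*28.085 + 12*15.999 = 497.279 g/mol, of which 53.964 g is Al.
So Al makes up 53.964/497.279 = 0.1085 of the mass, i.e. 10.85%.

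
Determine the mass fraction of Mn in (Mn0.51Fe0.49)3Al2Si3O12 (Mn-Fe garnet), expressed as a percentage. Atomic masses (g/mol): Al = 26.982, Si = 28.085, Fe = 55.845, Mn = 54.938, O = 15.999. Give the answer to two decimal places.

16.93 wt%

Formula mass = 1.53·54.938 + 1.47·55.845 + 2·26.982 + 3·28.085 + 12·15.999 = 496.354 g/mol, of which 84.055 g is Mn.
So Mn makes up 84.055/496.354 = 0.1693 of the mass, i.e. 16.93%.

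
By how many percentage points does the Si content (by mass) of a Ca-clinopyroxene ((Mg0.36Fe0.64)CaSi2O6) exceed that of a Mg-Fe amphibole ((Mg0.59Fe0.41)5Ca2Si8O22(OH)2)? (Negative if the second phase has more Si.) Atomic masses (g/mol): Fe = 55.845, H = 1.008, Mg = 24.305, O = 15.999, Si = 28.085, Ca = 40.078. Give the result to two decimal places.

-1.89 percentage points

First mineral: 56.170 g Si in 236.733 g formula = 23.73 wt% Si.
Second mineral: 224.680 g Si in 877.010 g formula = 25.62 wt% Si.
23.73% − 25.62% gives a difference of -1.89 percentage points.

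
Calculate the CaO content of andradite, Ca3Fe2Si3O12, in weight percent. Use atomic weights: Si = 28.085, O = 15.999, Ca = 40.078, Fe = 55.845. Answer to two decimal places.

33.11 wt%

M(Ca3Fe2Si3O12) = 508.167 g/mol; M(CaO) = 56.077 g/mol.
Moles CaO per formula unit = 3 Ca ÷ 1 = 3.0000.
CaO fraction = (3.0000 × 56.077) / 508.167 = 168.231/508.167 = 0.3311.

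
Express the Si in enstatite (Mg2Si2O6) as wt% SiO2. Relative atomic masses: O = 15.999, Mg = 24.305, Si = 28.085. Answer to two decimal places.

59.85 wt%

Formula mass = 200.774 g/mol.
2 Si → 2.0000 mol SiO2 per formula unit; M(SiO2) = 60.083, so SiO2 mass = 120.166 g.
120.166/200.774 × 100 = 59.85 wt%.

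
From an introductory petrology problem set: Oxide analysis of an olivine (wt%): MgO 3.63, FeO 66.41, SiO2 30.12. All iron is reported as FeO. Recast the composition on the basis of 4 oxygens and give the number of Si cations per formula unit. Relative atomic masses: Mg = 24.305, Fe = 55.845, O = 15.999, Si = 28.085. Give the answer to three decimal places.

0.994 Si apfu

3.63 wt% MgO ÷ 40.304 g/mol = 0.09007 mol, giving 0.09007 Mg and 0.09007 O.
66.41 wt% FeO ÷ 71.844 g/mol = 0.92436 mol, giving 0.92436 Fe and 0.92436 O.
30.12 wt% SiO2 ÷ 60.083 g/mol = 0.50131 mol, giving 0.50131 Si and 1.00262 O.
Oxygen sums to 2.01705; scaling by 4/2.01705 = 1.98309 puts the formula on 4 O.
Si: 0.50131 × 1.98309 = 0.994 atoms per formula unit.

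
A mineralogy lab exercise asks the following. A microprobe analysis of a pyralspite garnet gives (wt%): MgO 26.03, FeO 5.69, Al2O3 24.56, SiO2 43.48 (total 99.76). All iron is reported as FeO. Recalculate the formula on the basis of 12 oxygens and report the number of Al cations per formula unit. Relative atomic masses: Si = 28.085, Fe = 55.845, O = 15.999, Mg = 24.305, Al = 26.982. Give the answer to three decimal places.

1.997 Al apfu

MgO (M=40.304): mol = 0.64584; Mg = 0.64584, O = 0.64584.
FeO (M=71.844): mol = 0.07920; Fe = 0.07920, O = 0.07920.
Al2O3 (M=101.961): mol = 0.24088; Al = 0.48176, O = 0.72264.
SiO2 (M=60.083): mol = 0.72367; Si = 0.72367, O = 1.44734.
ΣO = 2.89502; factor = 12/ΣO = 4.14505.
Al apfu = 0.48176 × 4.14505 = 1.997.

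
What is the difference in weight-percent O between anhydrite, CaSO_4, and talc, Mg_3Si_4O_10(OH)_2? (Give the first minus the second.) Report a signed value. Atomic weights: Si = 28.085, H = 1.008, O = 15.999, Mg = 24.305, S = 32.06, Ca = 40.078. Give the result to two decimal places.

M(CaSO_4) = 136.134 g/mol, so wt% O = 63.996/136.134 × 100 = 47.01%.
M(Mg_3Si_4O_10(OH)_2) = 379.259 g/mol, so wt% O = 191.988/379.259 × 100 = 50.62%.
47.01 − 50.62 = -3.61 pp.

-3.61 percentage points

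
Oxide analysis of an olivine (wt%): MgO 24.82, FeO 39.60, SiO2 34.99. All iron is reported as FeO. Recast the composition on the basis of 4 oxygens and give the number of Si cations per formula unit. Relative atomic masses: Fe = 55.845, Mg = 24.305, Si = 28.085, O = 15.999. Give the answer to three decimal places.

0.999 Si apfu

MgO: 24.82/40.304 = 0.61582 mol → 0.61582 mol Mg, 0.61582 mol O.
FeO: 39.60/71.844 = 0.55119 mol → 0.55119 mol Fe, 0.55119 mol O.
SiO2: 34.99/60.083 = 0.58236 mol → 0.58236 mol Si, 1.16472 mol O.
Total oxygen = 2.33173 mol. Normalization factor = 4/2.33173 = 1.71546.
Si per 4 O = 0.58236 × 1.71546 = 0.999.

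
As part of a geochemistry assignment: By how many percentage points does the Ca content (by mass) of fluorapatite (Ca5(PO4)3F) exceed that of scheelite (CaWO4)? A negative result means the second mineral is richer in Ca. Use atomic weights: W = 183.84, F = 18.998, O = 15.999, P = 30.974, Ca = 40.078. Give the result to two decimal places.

25.82 percentage points

Ca in Ca5(PO4)3F: molar mass 504.298 g/mol; 5×40.078 = 200.390 g → 39.74 wt%.
Ca in CaWO4: molar mass 287.914 g/mol; 1×40.078 = 40.078 g → 13.92 wt%.
Difference = 39.74 − 13.92 = 25.82 percentage points.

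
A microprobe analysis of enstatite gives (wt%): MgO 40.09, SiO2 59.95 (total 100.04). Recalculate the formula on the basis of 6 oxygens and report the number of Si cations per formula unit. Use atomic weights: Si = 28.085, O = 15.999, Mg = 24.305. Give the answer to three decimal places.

2.002 Si apfu

MgO (M=40.304): mol = 0.99469; Mg = 0.99469, O = 0.99469.
SiO2 (M=60.083): mol = 0.99779; Si = 0.99779, O = 1.99558.
ΣO = 2.99027; factor = 6/ΣO = 2.00651.
Si apfu = 0.99779 × 2.00651 = 2.002.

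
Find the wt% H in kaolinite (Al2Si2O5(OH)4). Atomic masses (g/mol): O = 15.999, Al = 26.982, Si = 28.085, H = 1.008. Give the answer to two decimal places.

1.56 weight percent

Formula mass = 2*26.982 + 2*28.085 + 9*15.999 + 4*1.008 = 258.157 g/mol, of which 4.032 g is H.
So H makes up 4.032/258.157 = 0.0156 of the mass, i.e. 1.56%.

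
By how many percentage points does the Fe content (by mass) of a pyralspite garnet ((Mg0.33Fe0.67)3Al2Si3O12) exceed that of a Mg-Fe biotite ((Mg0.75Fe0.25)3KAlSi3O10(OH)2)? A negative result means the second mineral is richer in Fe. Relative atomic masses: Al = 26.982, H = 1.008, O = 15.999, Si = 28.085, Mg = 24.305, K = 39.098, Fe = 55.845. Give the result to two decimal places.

Fe in (Mg0.33Fe0.67)3Al2Si3O12: molar mass 466.517 g/mol; 2.01×55.845 = 112.248 g → 24.06 wt%.
Fe in (Mg0.75Fe0.25)3KAlSi3O10(OH)2: molar mass 440.909 g/mol; 0.75×55.845 = 41.884 g → 9.50 wt%.
Difference = 24.06 − 9.50 = 14.56 percentage points.

14.56 percentage points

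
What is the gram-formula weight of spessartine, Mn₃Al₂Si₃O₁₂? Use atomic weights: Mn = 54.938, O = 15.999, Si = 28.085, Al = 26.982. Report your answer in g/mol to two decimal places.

495.02 g/mol

M = 3×54.938 + 2×26.982 + 3×28.085 + 12×15.999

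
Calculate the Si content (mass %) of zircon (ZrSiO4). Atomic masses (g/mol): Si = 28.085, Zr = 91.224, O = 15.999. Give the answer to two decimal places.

15.32 mass %

Formula mass = 1·91.224 + 1·28.085 + 4·15.999 = 183.305 g/mol, of which 28.085 g is Si.
So Si makes up 28.085/183.305 = 0.1532 of the mass, i.e. 15.32%.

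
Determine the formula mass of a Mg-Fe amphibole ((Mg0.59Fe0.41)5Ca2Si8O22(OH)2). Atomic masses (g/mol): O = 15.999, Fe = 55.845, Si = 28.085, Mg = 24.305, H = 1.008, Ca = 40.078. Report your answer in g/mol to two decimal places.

877.01 g/mol

M = 2.95×24.305 + 2.05×55.845 + 2×40.078 + 8×28.085 + 24×15.999 + 2×1.008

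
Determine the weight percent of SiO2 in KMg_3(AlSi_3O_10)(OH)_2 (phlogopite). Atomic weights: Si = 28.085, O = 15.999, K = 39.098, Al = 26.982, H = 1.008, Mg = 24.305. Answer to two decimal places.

Formula mass = 417.254 g/mol.
3 Si → 3.0000 mol SiO2 per formula unit; M(SiO2) = 60.083, so SiO2 mass = 180.249 g.
180.249/417.254 × 100 = 43.20 wt%.

43.20 wt%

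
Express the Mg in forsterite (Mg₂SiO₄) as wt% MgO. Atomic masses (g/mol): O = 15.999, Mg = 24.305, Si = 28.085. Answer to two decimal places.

57.29 wt%

M(Mg₂SiO₄) = 140.691 g/mol; M(MgO) = 40.304 g/mol.
Moles MgO per formula unit = 2 Mg ÷ 1 = 2.0000.
MgO fraction = (2.0000 × 40.304) / 140.691 = 80.608/140.691 = 0.5729.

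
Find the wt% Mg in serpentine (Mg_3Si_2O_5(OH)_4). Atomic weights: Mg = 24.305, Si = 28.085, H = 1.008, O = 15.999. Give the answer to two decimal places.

M(Mg_3Si_2O_5(OH)_4) = 277.108 g/mol.
Mg contributes 3 × 24.305 = 72.915 g per mole.
72.915/277.108 = 0.2631 → 26.31%.

26.31 mass %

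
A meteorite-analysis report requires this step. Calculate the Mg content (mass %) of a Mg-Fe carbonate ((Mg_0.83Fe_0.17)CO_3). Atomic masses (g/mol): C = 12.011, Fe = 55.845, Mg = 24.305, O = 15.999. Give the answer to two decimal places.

22.50 mass %

M((Mg_0.83Fe_0.17)CO_3) = 89.675 g/mol.
Mg contributes 0.83 × 24.305 = 20.173 g per mole.
20.173/89.675 = 0.2250 → 22.50%.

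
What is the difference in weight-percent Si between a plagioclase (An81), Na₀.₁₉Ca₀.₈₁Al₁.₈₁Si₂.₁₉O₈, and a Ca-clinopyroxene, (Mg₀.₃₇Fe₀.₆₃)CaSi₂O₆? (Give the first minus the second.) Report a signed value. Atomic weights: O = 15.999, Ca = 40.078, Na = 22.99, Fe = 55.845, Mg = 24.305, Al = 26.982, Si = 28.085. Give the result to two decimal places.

-1.41 percentage points

First mineral: 61.506 g Si in 275.167 g formula = 22.35 wt% Si.
Second mineral: 56.170 g Si in 236.417 g formula = 23.76 wt% Si.
22.35% − 23.76% gives a difference of -1.41 percentage points.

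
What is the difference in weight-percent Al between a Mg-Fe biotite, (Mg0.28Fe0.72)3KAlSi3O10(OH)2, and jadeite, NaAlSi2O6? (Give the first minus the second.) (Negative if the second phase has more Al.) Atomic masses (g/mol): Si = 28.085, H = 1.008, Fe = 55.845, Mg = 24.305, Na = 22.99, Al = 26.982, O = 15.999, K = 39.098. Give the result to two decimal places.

-7.79 percentage points

First mineral: 26.982 g Al in 485.380 g formula = 5.56 wt% Al.
Second mineral: 26.982 g Al in 202.136 g formula = 13.35 wt% Al.
5.56% − 13.35% gives a difference of -7.79 percentage points.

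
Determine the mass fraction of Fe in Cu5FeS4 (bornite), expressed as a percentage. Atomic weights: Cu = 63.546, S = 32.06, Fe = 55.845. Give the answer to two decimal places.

M(Cu5FeS4) = 501.815 g/mol.
Fe contributes 1 × 55.845 = 55.845 g per mole.
55.845/501.815 = 0.1113 → 11.13%.

11.13 wt%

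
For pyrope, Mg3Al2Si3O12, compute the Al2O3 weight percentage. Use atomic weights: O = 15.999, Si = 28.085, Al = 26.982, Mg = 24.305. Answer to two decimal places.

25.29 wt%

Molar mass of Mg3Al2Si3O12 = 3·24.305 + 2·26.982 + 3·28.085 + 12·15.999 = 403.122 g/mol.
Each formula unit contains 2 Al, equivalent to 2/2 = 1.0000 mol Al2O3.
M(Al2O3) = 2×26.982 + 3×15.999 = 101.961 g/mol.
Mass of Al2O3 per formula unit = 1.0000 × 101.961 = 101.961 g.
Al2O3 wt% = 101.961 / 403.122 × 100 = 25.29%.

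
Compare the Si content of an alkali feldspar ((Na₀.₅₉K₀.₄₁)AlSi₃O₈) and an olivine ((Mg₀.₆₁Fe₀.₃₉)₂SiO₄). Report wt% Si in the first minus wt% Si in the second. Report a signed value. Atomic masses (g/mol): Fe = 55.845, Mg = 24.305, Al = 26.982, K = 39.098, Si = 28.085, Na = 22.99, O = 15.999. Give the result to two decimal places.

Si in (Na₀.₅₉K₀.₄₁)AlSi₃O₈: molar mass 268.823 g/mol; 3×28.085 = 84.255 g → 31.34 wt%.
Si in (Mg₀.₆₁Fe₀.₃₉)₂SiO₄: molar mass 165.292 g/mol; 1×28.085 = 28.085 g → 16.99 wt%.
Difference = 31.34 − 16.99 = 14.35 percentage points.

14.35 percentage points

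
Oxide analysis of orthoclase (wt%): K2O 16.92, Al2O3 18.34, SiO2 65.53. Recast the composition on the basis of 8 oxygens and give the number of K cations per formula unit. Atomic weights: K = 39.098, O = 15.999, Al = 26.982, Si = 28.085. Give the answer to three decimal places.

K2O (M=94.195): mol = 0.17963; K = 0.35926, O = 0.17963.
Al2O3 (M=101.961): mol = 0.17987; Al = 0.35974, O = 0.53961.
SiO2 (M=60.083): mol = 1.09066; Si = 1.09066, O = 2.18132.
ΣO = 2.90056; factor = 8/ΣO = 2.75809.
K apfu = 0.35926 × 2.75809 = 0.991.

0.991 K apfu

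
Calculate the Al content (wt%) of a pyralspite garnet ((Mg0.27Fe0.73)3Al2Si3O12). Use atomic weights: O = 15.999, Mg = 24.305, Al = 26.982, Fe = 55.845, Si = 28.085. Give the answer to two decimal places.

11.43 wt%

M((Mg0.27Fe0.73)3Al2Si3O12) = 472.195 g/mol.
Al contributes 2 × 26.982 = 53.964 g per mole.
53.964/472.195 = 0.1143 → 11.43%.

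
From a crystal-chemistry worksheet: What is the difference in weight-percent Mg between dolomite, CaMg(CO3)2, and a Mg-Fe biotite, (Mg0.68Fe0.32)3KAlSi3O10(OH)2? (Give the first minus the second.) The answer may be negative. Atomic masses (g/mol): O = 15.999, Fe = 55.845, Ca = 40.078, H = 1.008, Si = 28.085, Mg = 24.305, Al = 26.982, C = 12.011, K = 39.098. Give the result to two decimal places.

First mineral: 24.305 g Mg in 184.399 g formula = 13.18 wt% Mg.
Second mineral: 49.582 g Mg in 447.532 g formula = 11.08 wt% Mg.
13.18% − 11.08% gives a difference of 2.10 percentage points.

2.10 percentage points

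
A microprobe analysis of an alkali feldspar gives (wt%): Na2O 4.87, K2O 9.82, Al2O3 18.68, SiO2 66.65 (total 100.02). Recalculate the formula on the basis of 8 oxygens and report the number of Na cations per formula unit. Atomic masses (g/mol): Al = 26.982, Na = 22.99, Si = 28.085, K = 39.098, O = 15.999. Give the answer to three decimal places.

4.87 wt% Na2O ÷ 61.979 g/mol = 0.07858 mol, giving 0.15716 Na and 0.07858 O.
9.82 wt% K2O ÷ 94.195 g/mol = 0.10425 mol, giving 0.20850 K and 0.10425 O.
18.68 wt% Al2O3 ÷ 101.961 g/mol = 0.18321 mol, giving 0.36642 Al and 0.54963 O.
66.65 wt% SiO2 ÷ 60.083 g/mol = 1.10930 mol, giving 1.10930 Si and 2.21860 O.
Oxygen sums to 2.95106; scaling by 8/2.95106 = 2.71089 puts the formula on 8 O.
Na: 0.15716 × 2.71089 = 0.426 atoms per formula unit.

0.426 Na apfu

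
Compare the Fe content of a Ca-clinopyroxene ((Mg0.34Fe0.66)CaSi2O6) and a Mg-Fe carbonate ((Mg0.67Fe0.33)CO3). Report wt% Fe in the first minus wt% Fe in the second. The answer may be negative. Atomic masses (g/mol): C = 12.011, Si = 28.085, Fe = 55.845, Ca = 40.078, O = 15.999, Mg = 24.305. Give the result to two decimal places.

-3.93 percentage points

First mineral: 36.858 g Fe in 237.363 g formula = 15.53 wt% Fe.
Second mineral: 18.429 g Fe in 94.721 g formula = 19.46 wt% Fe.
15.53% − 19.46% gives a difference of -3.93 percentage points.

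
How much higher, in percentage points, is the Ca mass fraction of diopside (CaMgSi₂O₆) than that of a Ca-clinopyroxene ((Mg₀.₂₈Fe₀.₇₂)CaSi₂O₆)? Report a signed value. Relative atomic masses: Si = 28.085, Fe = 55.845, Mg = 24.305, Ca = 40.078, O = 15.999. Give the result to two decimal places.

M(CaMgSi₂O₆) = 216.547 g/mol, so wt% Ca = 40.078/216.547 × 100 = 18.51%.
M((Mg₀.₂₈Fe₀.₇₂)CaSi₂O₆) = 239.256 g/mol, so wt% Ca = 40.078/239.256 × 100 = 16.75%.
18.51 − 16.75 = 1.76 pp.

1.76 percentage points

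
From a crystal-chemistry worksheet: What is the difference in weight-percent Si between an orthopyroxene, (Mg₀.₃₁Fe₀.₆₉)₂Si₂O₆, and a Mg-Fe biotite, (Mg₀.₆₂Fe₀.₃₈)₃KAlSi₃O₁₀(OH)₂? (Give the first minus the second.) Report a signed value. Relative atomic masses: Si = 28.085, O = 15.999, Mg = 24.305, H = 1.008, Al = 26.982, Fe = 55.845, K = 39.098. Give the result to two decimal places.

Si in (Mg₀.₃₁Fe₀.₆₉)₂Si₂O₆: molar mass 244.299 g/mol; 2×28.085 = 56.170 g → 22.99 wt%.
Si in (Mg₀.₆₂Fe₀.₃₈)₃KAlSi₃O₁₀(OH)₂: molar mass 453.210 g/mol; 3×28.085 = 84.255 g → 18.59 wt%.
Difference = 22.99 − 18.59 = 4.40 percentage points.

4.40 percentage points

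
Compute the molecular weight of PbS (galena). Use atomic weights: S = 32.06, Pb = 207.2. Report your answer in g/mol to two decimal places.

239.26 g/mol

M = 1*207.2 + 1*32.06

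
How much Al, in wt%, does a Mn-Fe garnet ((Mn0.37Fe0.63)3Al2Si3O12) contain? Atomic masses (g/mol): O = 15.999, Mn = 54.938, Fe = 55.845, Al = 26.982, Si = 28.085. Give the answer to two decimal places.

Molar mass of (Mn0.37Fe0.63)3Al2Si3O12: 1.11×54.938 + 1.89×55.845 + 2×26.982 + 3×28.085 + 12×15.999 = 496.735 g/mol.
Mass of Al per formula unit: 2 × 26.982 = 53.964 g.
Weight fraction Al = 53.964 / 496.735 = 0.1086.

10.86 wt%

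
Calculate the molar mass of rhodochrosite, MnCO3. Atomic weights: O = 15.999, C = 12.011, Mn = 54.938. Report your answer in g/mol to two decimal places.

The formula mass is the sum 1·54.938 + 1·12.011 + 3·15.999.

114.95 g/mol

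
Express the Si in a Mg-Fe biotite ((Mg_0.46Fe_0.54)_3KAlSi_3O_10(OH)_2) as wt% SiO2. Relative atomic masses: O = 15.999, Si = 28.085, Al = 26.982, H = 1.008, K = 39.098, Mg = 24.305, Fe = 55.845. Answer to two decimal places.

Molar mass of (Mg_0.46Fe_0.54)_3KAlSi_3O_10(OH)_2 = 1.38×24.305 + 1.62×55.845 + 1×39.098 + 1×26.982 + 3×28.085 + 12×15.999 + 2×1.008 = 468.349 g/mol.
Each formula unit contains 3 Si, equivalent to 3/1 = 3.0000 mol SiO2.
M(SiO2) = 1×28.085 + 2×15.999 = 60.083 g/mol.
Mass of SiO2 per formula unit = 3.0000 × 60.083 = 180.249 g.
SiO2 wt% = 180.249 / 468.349 × 100 = 38.49%.

38.49 wt%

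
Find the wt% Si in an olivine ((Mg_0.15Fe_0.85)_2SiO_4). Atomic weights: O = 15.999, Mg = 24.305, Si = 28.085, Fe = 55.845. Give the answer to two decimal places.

M((Mg_0.15Fe_0.85)_2SiO_4) = 194.309 g/mol.
Si contributes 1 × 28.085 = 28.085 g per mole.
28.085/194.309 = 0.1445 → 14.45%.

14.45 wt%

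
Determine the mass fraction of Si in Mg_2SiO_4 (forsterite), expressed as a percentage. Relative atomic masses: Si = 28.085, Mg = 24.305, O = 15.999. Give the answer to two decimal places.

19.96 weight percent

M(Mg_2SiO_4) = 140.691 g/mol.
Si contributes 1 × 28.085 = 28.085 g per mole.
28.085/140.691 = 0.1996 → 19.96%.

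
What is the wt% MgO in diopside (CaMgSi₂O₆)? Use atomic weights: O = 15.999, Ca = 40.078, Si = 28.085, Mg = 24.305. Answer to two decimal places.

18.61 wt%

M(CaMgSi₂O₆) = 216.547 g/mol; M(MgO) = 40.304 g/mol.
Moles MgO per formula unit = 1 Mg ÷ 1 = 1.0000.
MgO fraction = (1.0000 × 40.304) / 216.547 = 40.304/216.547 = 0.1861.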